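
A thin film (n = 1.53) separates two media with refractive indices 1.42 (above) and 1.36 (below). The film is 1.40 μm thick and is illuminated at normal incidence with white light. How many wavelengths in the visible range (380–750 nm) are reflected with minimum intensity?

6

At the upper boundary (n = 1.42 to n = 1.53) the reflected ray undergoes a half-wave phase shift.
At the lower boundary (n = 1.53 to n = 1.36) the reflected ray undergoes no phase shift.
The two reflections differ by half a wavelength.
So the condition for destructive reflection is 2 n t = m λ.
λ = 2 n t / m = 4284 / m nm.
m=5: 857 nm (IR); m=6: 714 nm (visible); m=7: 612 nm (visible); m=8: 536 nm (visible); m=9: 476 nm (visible); m=10: 428 nm (visible); m=11: 389 nm (visible); m=12: 357 nm (UV).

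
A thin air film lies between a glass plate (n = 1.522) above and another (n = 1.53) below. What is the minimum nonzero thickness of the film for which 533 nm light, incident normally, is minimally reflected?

Ray reflecting at the top interface goes from n = 1.522 toward n = 1.0: no phase shift.
At the lower boundary (n = 1.0 to n = 1.53) the reflected ray undergoes a half-wave phase shift.
Net: one phase inversion between the two reflected rays.
For minimum reflection here: 2 n t = m λ.
Minimum nonzero at m = 1: t = λ / (2 n) = 533 / (2 × 1.0) = 267 nm.

267 nm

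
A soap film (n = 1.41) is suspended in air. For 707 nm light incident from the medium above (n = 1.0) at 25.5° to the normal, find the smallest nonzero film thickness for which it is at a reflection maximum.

Ray reflecting at the top interface goes from n = 1.0 toward n = 1.41: a half-wave phase shift.
Bottom surface (1.41 → 1.0): reflection off a lower-index medium gives no phase shift.
Net: one phase inversion between the two reflected rays.
So the condition for constructive reflection is 2 n t cos θ_r = (m + ½) λ.
Snell's law: 1.0 sin 25.5° = 1.41 sin θ_r → sin θ_r = 0.305, cos θ_r = 0.952.
Minimum at m = 0: t = λ / (4 n cos θ_r) = 707 / (4 × 1.41 × 0.952) = 132 nm.

132 nm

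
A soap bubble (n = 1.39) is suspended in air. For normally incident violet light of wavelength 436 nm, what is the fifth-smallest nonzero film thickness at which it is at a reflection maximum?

At the upper boundary (n = 1.0 to n = 1.39) the reflected ray undergoes a half-wave phase shift.
Bottom surface (1.39 → 1.0): reflection off a lower-index medium gives no phase shift.
Net: one phase inversion between the two reflected rays.
For bright reflection here: 2 n t = (m + ½) λ.
The fifth-smallest nonzero thickness corresponds to m = 4: t = (m + ½) λ / (2 n) = 4.50 × 436 / (2 × 1.39) = 706 nm.

706 nm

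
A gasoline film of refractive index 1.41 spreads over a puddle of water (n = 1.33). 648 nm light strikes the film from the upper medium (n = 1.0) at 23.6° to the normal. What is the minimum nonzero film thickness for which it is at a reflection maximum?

120 nm

Top surface (1.0 → 1.41): reflection off a higher-index medium gives a half-wave phase shift.
Bottom surface (1.41 → 1.33): reflection off a lower-index medium gives no phase shift.
The two reflections differ by half a wavelength.
So the condition for constructive reflection is 2 n t cos θ_r = (m + ½) λ.
Snell's law: 1.0 sin 23.6° = 1.41 sin θ_r → sin θ_r = 0.284, cos θ_r = 0.959.
Minimum at m = 0: t = λ / (4 n cos θ_r) = 648 / (4 × 1.41 × 0.959) = 120 nm.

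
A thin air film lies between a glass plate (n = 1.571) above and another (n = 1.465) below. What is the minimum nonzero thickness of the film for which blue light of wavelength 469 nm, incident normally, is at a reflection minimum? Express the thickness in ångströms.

Ray reflecting at the top interface goes from n = 1.571 toward n = 1.0: no phase shift.
Ray reflecting at the bottom interface goes from n = 1.0 toward n = 1.465: a half-wave phase shift.
The two reflections differ by half a wavelength.
So the condition for destructive reflection is 2 n t = m λ.
Minimum nonzero at m = 1: t = λ / (2 n) = 469 / (2 × 1.0) = 235 nm.

2345 Å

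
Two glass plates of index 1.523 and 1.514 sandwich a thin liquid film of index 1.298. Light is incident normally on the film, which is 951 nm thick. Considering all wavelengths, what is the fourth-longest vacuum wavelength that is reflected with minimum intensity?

617 nm

Top surface (1.523 → 1.298): reflection off a lower-index medium gives no phase shift.
At the lower boundary (n = 1.298 to n = 1.514) the reflected ray undergoes a half-wave phase shift.
Exactly one π shift → a net half-wave offset.
For minimum reflection here: 2 n t = m λ.
λ = 2 n t / m. The fourth-longest wavelength is m = 4: λ = 2 × 1.298 × 951 / 4.00 = 617 nm.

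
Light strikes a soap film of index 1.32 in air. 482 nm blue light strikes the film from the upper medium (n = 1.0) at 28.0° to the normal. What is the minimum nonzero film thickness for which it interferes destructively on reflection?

Ray reflecting at the top interface goes from n = 1.0 toward n = 1.32: a half-wave phase shift.
Ray reflecting at the bottom interface goes from n = 1.32 toward n = 1.0: no phase shift.
Net: one phase inversion between the two reflected rays.
For dark reflection here: 2 n t cos θ_r = m λ.
Snell's law: 1.0 sin 28.0° = 1.32 sin θ_r → sin θ_r = 0.356, cos θ_r = 0.935.
Minimum nonzero at m = 1: t = λ / (2 n cos θ_r) = 482 / (2 × 1.32 × 0.935) = 195 nm.

195 nm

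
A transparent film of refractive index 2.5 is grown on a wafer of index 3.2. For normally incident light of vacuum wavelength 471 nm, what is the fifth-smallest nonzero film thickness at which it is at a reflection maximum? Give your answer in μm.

At the upper boundary (n = 1.0 to n = 2.5) the reflected ray undergoes a half-wave phase shift.
Ray reflecting at the bottom interface goes from n = 2.5 toward n = 3.2: a half-wave phase shift.
Net: no relative phase inversion (both shifts match).
For maximum reflection here: 2 n t = m λ.
The fifth-smallest nonzero thickness corresponds to m = 5: t = m λ / (2 n) = 5.00 × 471 / (2 × 2.5) = 471 nm.

0.471 μm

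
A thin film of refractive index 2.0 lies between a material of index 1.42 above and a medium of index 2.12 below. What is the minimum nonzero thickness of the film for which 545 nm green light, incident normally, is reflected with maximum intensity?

136 nm

Ray reflecting at the top interface goes from n = 1.42 toward n = 2.0: a half-wave phase shift.
At the lower boundary (n = 2.0 to n = 2.12) the reflected ray undergoes a half-wave phase shift.
The two reflections carry the same phase change, so no net offset.
For bright reflection here: 2 n t = m λ.
Minimum nonzero at m = 1: t = λ / (2 n) = 545 / (2 × 2.0) = 136 nm.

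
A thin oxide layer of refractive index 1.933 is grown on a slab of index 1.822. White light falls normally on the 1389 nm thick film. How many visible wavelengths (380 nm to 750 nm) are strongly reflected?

Ray reflecting at the top interface goes from n = 1.0 toward n = 1.933: a half-wave phase shift.
Bottom surface (1.933 → 1.822): reflection off a lower-index medium gives no phase shift.
The two reflections differ by half a wavelength.
So the condition for constructive reflection is 2 n t = (m + ½) λ.
λ = 2 n t / (m + ½) = 5370 / (m + ½) nm.
m=6: 826 nm (IR); m=7: 716 nm (visible); m=8: 632 nm (visible); m=9: 565 nm (visible); m=10: 511 nm (visible); m=11: 467 nm (visible); m=12: 430 nm (visible); m=13: 398 nm (visible); m=14: 370 nm (UV).

7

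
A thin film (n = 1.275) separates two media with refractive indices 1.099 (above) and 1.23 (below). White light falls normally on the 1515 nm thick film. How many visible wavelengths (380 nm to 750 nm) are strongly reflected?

5

Ray reflecting at the top interface goes from n = 1.099 toward n = 1.275: a half-wave phase shift.
Ray reflecting at the bottom interface goes from n = 1.275 toward n = 1.23: no phase shift.
Net: one phase inversion between the two reflected rays.
For maximum reflection here: 2 n t = (m + ½) λ.
λ = 2 n t / (m + ½) = 3863 / (m + ½) nm.
m=4: 859 nm (IR); m=5: 702 nm (visible); m=6: 594 nm (visible); m=7: 515 nm (visible); m=8: 455 nm (visible); m=9: 407 nm (visible); m=10: 368 nm (UV).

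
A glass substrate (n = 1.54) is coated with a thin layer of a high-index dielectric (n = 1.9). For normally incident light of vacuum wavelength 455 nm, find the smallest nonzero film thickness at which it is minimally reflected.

120 nm

Top surface (1.0 → 1.9): reflection off a higher-index medium gives a half-wave phase shift.
Ray reflecting at the bottom interface goes from n = 1.9 toward n = 1.54: no phase shift.
Net: one phase inversion between the two reflected rays.
So the condition for destructive reflection is 2 n t = m λ.
Minimum nonzero at m = 1: t = λ / (2 n) = 455 / (2 × 1.9) = 120 nm.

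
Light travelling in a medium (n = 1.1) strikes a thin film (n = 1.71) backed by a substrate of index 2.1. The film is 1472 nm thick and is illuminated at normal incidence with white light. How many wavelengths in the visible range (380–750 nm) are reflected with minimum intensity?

At the upper boundary (n = 1.1 to n = 1.71) the reflected ray undergoes a half-wave phase shift.
Ray reflecting at the bottom interface goes from n = 1.71 toward n = 2.1: a half-wave phase shift.
Zero or two π shifts → no net half-wave offset.
So the condition for destructive reflection is 2 n t = (m + ½) λ.
λ = 2 n t / (m + ½) = 5034 / (m + ½) nm.
m=6: 774 nm (IR); m=7: 671 nm (visible); m=8: 592 nm (visible); m=9: 530 nm (visible); m=10: 479 nm (visible); m=11: 438 nm (visible); m=12: 403 nm (visible); m=13: 373 nm (UV).

6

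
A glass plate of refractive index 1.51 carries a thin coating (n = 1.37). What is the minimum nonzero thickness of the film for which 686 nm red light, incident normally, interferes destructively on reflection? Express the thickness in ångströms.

Ray reflecting at the top interface goes from n = 1.0 toward n = 1.37: a half-wave phase shift.
Ray reflecting at the bottom interface goes from n = 1.37 toward n = 1.51: a half-wave phase shift.
Zero or two π shifts → no net half-wave offset.
With no net inversion, destructive interference in reflection requires 2 n t = (m + ½) λ.
Minimum at m = 0: t = λ / (4 n) = 686 / (4 × 1.37) = 125 nm.

1252 Å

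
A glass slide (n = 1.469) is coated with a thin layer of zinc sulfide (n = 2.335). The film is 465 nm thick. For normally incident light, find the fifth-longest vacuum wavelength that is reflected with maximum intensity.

At the upper boundary (n = 1.0 to n = 2.335) the reflected ray undergoes a half-wave phase shift.
Bottom surface (2.335 → 1.469): reflection off a lower-index medium gives no phase shift.
The two reflections differ by half a wavelength.
So the condition for constructive reflection is 2 n t = (m + ½) λ.
λ = 2 n t / (m + ½). The fifth-longest wavelength is m = 4: λ = 2 × 2.335 × 465 / 4.50 = 483 nm.

483 nm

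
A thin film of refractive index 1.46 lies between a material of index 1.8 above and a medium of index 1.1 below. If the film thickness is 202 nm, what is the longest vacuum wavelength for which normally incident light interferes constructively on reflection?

At the upper boundary (n = 1.8 to n = 1.46) the reflected ray undergoes no phase shift.
Ray reflecting at the bottom interface goes from n = 1.46 toward n = 1.1: no phase shift.
The two reflections carry the same phase change, so no net offset.
For strong reflection here: 2 n t = m λ.
λ = 2 n t / m. The longest wavelength is m = 1: λ = 2 × 1.46 × 202 / 1.00 = 590 nm.

590 nm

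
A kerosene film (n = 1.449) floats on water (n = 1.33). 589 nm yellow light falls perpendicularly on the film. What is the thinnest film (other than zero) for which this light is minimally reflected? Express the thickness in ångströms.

Top surface (1.0 → 1.449): reflection off a higher-index medium gives a half-wave phase shift.
Ray reflecting at the bottom interface goes from n = 1.449 toward n = 1.33: no phase shift.
Exactly one π shift → a net half-wave offset.
So the condition for destructive reflection is 2 n t = m λ.
Minimum nonzero at m = 1: t = λ / (2 n) = 589 / (2 × 1.449) = 203 nm.

2032 Å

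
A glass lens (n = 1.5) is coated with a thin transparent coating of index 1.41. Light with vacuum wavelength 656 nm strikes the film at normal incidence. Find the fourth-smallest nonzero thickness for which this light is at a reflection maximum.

930 nm

At the upper boundary (n = 1.0 to n = 1.41) the reflected ray undergoes a half-wave phase shift.
Ray reflecting at the bottom interface goes from n = 1.41 toward n = 1.5: a half-wave phase shift.
Zero or two π shifts → no net half-wave offset.
So the condition for constructive reflection is 2 n t = m λ.
The fourth-smallest nonzero thickness corresponds to m = 4: t = m λ / (2 n) = 4.00 × 656 / (2 × 1.41) = 930 nm.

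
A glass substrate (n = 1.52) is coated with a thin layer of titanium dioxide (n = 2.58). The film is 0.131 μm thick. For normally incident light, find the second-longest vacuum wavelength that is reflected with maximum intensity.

At the upper boundary (n = 1.0 to n = 2.58) the reflected ray undergoes a half-wave phase shift.
Ray reflecting at the bottom interface goes from n = 2.58 toward n = 1.52: no phase shift.
Net: one phase inversion between the two reflected rays.
For strong reflection here: 2 n t = (m + ½) λ.
λ = 2 n t / (m + ½). The second-longest wavelength is m = 1: λ = 2 × 2.58 × 131 / 1.50 = 451 nm.

451 nm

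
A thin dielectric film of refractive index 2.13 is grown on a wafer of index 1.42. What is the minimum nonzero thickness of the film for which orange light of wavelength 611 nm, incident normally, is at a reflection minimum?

143 nm

At the upper boundary (n = 1.0 to n = 2.13) the reflected ray undergoes a half-wave phase shift.
At the lower boundary (n = 2.13 to n = 1.42) the reflected ray undergoes no phase shift.
Net: one phase inversion between the two reflected rays.
For dark reflection here: 2 n t = m λ.
Minimum nonzero at m = 1: t = λ / (2 n) = 611 / (2 × 2.13) = 143 nm.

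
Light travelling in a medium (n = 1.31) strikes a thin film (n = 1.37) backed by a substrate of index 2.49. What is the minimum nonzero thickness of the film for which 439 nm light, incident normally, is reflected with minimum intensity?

80.1 nm

Ray reflecting at the top interface goes from n = 1.31 toward n = 1.37: a half-wave phase shift.
At the lower boundary (n = 1.37 to n = 2.49) the reflected ray undergoes a half-wave phase shift.
Zero or two π shifts → no net half-wave offset.
With no net inversion, destructive interference in reflection requires 2 n t = (m + ½) λ.
Minimum at m = 0: t = λ / (4 n) = 439 / (4 × 1.37) = 80.1 nm.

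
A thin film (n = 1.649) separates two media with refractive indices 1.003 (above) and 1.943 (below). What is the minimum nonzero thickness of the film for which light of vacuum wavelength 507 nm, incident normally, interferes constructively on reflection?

154 nm

Ray reflecting at the top interface goes from n = 1.003 toward n = 1.649: a half-wave phase shift.
At the lower boundary (n = 1.649 to n = 1.943) the reflected ray undergoes a half-wave phase shift.
Net: no relative phase inversion (both shifts match).
So the condition for constructive reflection is 2 n t = m λ.
Minimum nonzero at m = 1: t = λ / (2 n) = 507 / (2 × 1.649) = 154 nm.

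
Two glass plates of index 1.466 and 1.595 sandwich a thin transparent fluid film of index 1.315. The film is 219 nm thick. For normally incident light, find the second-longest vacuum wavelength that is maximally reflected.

384 nm

At the upper boundary (n = 1.466 to n = 1.315) the reflected ray undergoes no phase shift.
Bottom surface (1.315 → 1.595): reflection off a higher-index medium gives a half-wave phase shift.
Net: one phase inversion between the two reflected rays.
With one net inversion, constructive interference in reflection requires 2 n t = (m + ½) λ.
λ = 2 n t / (m + ½). The second-longest wavelength is m = 1: λ = 2 × 1.315 × 219 / 1.50 = 384 nm.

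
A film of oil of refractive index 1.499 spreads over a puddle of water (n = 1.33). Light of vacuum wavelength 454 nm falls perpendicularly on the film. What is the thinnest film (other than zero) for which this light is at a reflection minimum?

Top surface (1.0 → 1.499): reflection off a higher-index medium gives a half-wave phase shift.
At the lower boundary (n = 1.499 to n = 1.33) the reflected ray undergoes no phase shift.
Net: one phase inversion between the two reflected rays.
For weak reflection here: 2 n t = m λ.
Minimum nonzero at m = 1: t = λ / (2 n) = 454 / (2 × 1.499) = 151 nm.

151 nm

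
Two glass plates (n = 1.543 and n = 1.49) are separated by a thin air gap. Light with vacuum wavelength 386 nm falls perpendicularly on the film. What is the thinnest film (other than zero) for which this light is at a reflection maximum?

Top surface (1.543 → 1.0): reflection off a lower-index medium gives no phase shift.
Ray reflecting at the bottom interface goes from n = 1.0 toward n = 1.49: a half-wave phase shift.
Exactly one π shift → a net half-wave offset.
With one net inversion, constructive interference in reflection requires 2 n t = (m + ½) λ.
Minimum at m = 0: t = λ / (4 n) = 386 / (4 × 1.0) = 96.5 nm.

96.5 nm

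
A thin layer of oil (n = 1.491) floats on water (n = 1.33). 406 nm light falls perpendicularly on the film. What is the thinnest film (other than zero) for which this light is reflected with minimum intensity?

Top surface (1.0 → 1.491): reflection off a higher-index medium gives a half-wave phase shift.
At the lower boundary (n = 1.491 to n = 1.33) the reflected ray undergoes no phase shift.
Net: one phase inversion between the two reflected rays.
So the condition for destructive reflection is 2 n t = m λ.
Minimum nonzero at m = 1: t = λ / (2 n) = 406 / (2 × 1.491) = 136 nm.

136 nm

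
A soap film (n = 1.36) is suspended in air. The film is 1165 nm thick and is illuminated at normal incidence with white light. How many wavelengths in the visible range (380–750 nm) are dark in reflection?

Ray reflecting at the top interface goes from n = 1.0 toward n = 1.36: a half-wave phase shift.
Bottom surface (1.36 → 1.0): reflection off a lower-index medium gives no phase shift.
The two reflections differ by half a wavelength.
For weak reflection here: 2 n t = m λ.
λ = 2 n t / m = 3169 / m nm.
m=4: 792 nm (IR); m=5: 634 nm (visible); m=6: 528 nm (visible); m=7: 453 nm (visible); m=8: 396 nm (visible); m=9: 352 nm (UV).

4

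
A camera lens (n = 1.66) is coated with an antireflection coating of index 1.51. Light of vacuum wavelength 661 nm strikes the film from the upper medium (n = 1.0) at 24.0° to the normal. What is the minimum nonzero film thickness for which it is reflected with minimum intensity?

Top surface (1.0 → 1.51): reflection off a higher-index medium gives a half-wave phase shift.
At the lower boundary (n = 1.51 to n = 1.66) the reflected ray undergoes a half-wave phase shift.
Zero or two π shifts → no net half-wave offset.
So the condition for destructive reflection is 2 n t cos θ_r = (m + ½) λ.
Snell's law: 1.0 sin 24.0° = 1.51 sin θ_r → sin θ_r = 0.269, cos θ_r = 0.963.
Minimum at m = 0: t = λ / (4 n cos θ_r) = 661 / (4 × 1.51 × 0.963) = 114 nm.

114 nm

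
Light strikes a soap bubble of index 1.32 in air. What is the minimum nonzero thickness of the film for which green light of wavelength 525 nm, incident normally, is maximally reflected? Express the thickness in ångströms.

994 Å

At the upper boundary (n = 1.0 to n = 1.32) the reflected ray undergoes a half-wave phase shift.
Bottom surface (1.32 → 1.0): reflection off a lower-index medium gives no phase shift.
Exactly one π shift → a net half-wave offset.
With one net inversion, constructive interference in reflection requires 2 n t = (m + ½) λ.
Minimum at m = 0: t = λ / (4 n) = 525 / (4 × 1.32) = 99.4 nm.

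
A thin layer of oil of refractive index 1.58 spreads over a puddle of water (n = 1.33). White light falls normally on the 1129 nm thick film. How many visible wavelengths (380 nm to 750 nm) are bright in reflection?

4

Top surface (1.0 → 1.58): reflection off a higher-index medium gives a half-wave phase shift.
Bottom surface (1.58 → 1.33): reflection off a lower-index medium gives no phase shift.
The two reflections differ by half a wavelength.
With one net inversion, constructive interference in reflection requires 2 n t = (m + ½) λ.
λ = 2 n t / (m + ½) = 3568 / (m + ½) nm.
m=4: 793 nm (IR); m=5: 649 nm (visible); m=6: 549 nm (visible); m=7: 476 nm (visible); m=8: 420 nm (visible); m=9: 376 nm (UV).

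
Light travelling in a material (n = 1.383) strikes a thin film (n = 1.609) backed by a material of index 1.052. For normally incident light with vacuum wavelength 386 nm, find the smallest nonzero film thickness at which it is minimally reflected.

120 nm

Top surface (1.383 → 1.609): reflection off a higher-index medium gives a half-wave phase shift.
At the lower boundary (n = 1.609 to n = 1.052) the reflected ray undergoes no phase shift.
Net: one phase inversion between the two reflected rays.
With one net inversion, destructive interference in reflection requires 2 n t = m λ.
Minimum nonzero at m = 1: t = λ / (2 n) = 386 / (2 × 1.609) = 120 nm.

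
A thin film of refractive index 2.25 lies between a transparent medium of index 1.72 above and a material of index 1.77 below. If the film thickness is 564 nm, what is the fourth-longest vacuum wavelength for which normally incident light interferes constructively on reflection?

At the upper boundary (n = 1.72 to n = 2.25) the reflected ray undergoes a half-wave phase shift.
Ray reflecting at the bottom interface goes from n = 2.25 toward n = 1.77: no phase shift.
Exactly one π shift → a net half-wave offset.
For strong reflection here: 2 n t = (m + ½) λ.
λ = 2 n t / (m + ½). The fourth-longest wavelength is m = 3: λ = 2 × 2.25 × 564 / 3.50 = 725 nm.

725 nm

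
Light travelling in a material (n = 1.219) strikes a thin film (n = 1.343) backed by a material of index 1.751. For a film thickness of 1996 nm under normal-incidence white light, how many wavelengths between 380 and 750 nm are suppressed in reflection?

Top surface (1.219 → 1.343): reflection off a higher-index medium gives a half-wave phase shift.
At the lower boundary (n = 1.343 to n = 1.751) the reflected ray undergoes a half-wave phase shift.
The two reflections carry the same phase change, so no net offset.
So the condition for destructive reflection is 2 n t = (m + ½) λ.
λ = 2 n t / (m + ½) = 5361 / (m + ½) nm.
m=6: 825 nm (IR); m=7: 715 nm (visible); m=8: 631 nm (visible); m=9: 564 nm (visible); m=10: 511 nm (visible); m=11: 466 nm (visible); m=12: 429 nm (visible); m=13: 397 nm (visible); m=14: 370 nm (UV).

7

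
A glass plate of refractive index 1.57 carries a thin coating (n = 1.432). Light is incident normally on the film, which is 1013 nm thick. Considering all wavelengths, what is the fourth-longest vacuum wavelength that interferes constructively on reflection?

725 nm

Top surface (1.0 → 1.432): reflection off a higher-index medium gives a half-wave phase shift.
Bottom surface (1.432 → 1.57): reflection off a higher-index medium gives a half-wave phase shift.
Zero or two π shifts → no net half-wave offset.
For strong reflection here: 2 n t = m λ.
λ = 2 n t / m. The fourth-longest wavelength is m = 4: λ = 2 × 1.432 × 1013 / 4.00 = 725 nm.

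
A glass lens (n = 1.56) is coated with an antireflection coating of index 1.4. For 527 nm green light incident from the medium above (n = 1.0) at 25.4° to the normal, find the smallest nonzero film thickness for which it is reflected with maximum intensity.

Top surface (1.0 → 1.4): reflection off a higher-index medium gives a half-wave phase shift.
At the lower boundary (n = 1.4 to n = 1.56) the reflected ray undergoes a half-wave phase shift.
The two reflections carry the same phase change, so no net offset.
For bright reflection here: 2 n t cos θ_r = m λ.
Snell's law: 1.0 sin 25.4° = 1.4 sin θ_r → sin θ_r = 0.306, cos θ_r = 0.952.
Minimum nonzero at m = 1: t = λ / (2 n cos θ_r) = 527 / (2 × 1.4 × 0.952) = 198 nm.

198 nm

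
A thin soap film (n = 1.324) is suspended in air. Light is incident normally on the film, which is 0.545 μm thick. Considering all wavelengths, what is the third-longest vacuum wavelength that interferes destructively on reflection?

At the upper boundary (n = 1.0 to n = 1.324) the reflected ray undergoes a half-wave phase shift.
Bottom surface (1.324 → 1.0): reflection off a lower-index medium gives no phase shift.
Exactly one π shift → a net half-wave offset.
With one net inversion, destructive interference in reflection requires 2 n t = m λ.
λ = 2 n t / m. The third-longest wavelength is m = 3: λ = 2 × 1.324 × 545 / 3.00 = 481 nm.

481 nm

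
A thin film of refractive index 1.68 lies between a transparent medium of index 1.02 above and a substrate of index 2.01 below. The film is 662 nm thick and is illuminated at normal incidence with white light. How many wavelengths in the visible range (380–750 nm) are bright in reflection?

Ray reflecting at the top interface goes from n = 1.02 toward n = 1.68: a half-wave phase shift.
Bottom surface (1.68 → 2.01): reflection off a higher-index medium gives a half-wave phase shift.
The two reflections carry the same phase change, so no net offset.
With no net inversion, constructive interference in reflection requires 2 n t = m λ.
λ = 2 n t / m = 2224 / m nm.
m=2: 1112 nm (IR); m=3: 741 nm (visible); m=4: 556 nm (visible); m=5: 445 nm (visible); m=6: 371 nm (UV).

3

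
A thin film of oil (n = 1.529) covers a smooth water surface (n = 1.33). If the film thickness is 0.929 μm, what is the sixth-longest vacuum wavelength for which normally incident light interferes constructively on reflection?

517 nm

At the upper boundary (n = 1.0 to n = 1.529) the reflected ray undergoes a half-wave phase shift.
At the lower boundary (n = 1.529 to n = 1.33) the reflected ray undergoes no phase shift.
Exactly one π shift → a net half-wave offset.
So the condition for constructive reflection is 2 n t = (m + ½) λ.
λ = 2 n t / (m + ½). The sixth-longest wavelength is m = 5: λ = 2 × 1.529 × 929 / 5.50 = 517 nm.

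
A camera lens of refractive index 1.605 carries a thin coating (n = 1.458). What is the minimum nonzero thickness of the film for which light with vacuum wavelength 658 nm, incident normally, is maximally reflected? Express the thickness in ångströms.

At the upper boundary (n = 1.0 to n = 1.458) the reflected ray undergoes a half-wave phase shift.
Ray reflecting at the bottom interface goes from n = 1.458 toward n = 1.605: a half-wave phase shift.
Net: no relative phase inversion (both shifts match).
For strong reflection here: 2 n t = m λ.
Minimum nonzero at m = 1: t = λ / (2 n) = 658 / (2 × 1.458) = 226 nm.

2257 Å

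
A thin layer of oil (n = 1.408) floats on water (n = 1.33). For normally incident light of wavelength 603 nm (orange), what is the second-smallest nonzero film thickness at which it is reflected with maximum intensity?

Top surface (1.0 → 1.408): reflection off a higher-index medium gives a half-wave phase shift.
At the lower boundary (n = 1.408 to n = 1.33) the reflected ray undergoes no phase shift.
Net: one phase inversion between the two reflected rays.
With one net inversion, constructive interference in reflection requires 2 n t = (m + ½) λ.
The second-smallest nonzero thickness corresponds to m = 1: t = (m + ½) λ / (2 n) = 1.50 × 603 / (2 × 1.408) = 321 nm.

321 nm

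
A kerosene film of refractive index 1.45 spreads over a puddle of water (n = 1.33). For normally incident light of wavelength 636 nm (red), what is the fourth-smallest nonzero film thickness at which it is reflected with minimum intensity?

Ray reflecting at the top interface goes from n = 1.0 toward n = 1.45: a half-wave phase shift.
At the lower boundary (n = 1.45 to n = 1.33) the reflected ray undergoes no phase shift.
The two reflections differ by half a wavelength.
So the condition for destructive reflection is 2 n t = m λ.
The fourth-smallest nonzero thickness corresponds to m = 4: t = m λ / (2 n) = 4.00 × 636 / (2 × 1.45) = 877 nm.

877 nm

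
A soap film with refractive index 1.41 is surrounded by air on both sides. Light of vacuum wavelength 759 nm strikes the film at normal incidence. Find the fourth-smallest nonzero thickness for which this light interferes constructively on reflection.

Ray reflecting at the top interface goes from n = 1.0 toward n = 1.41: a half-wave phase shift.
Ray reflecting at the bottom interface goes from n = 1.41 toward n = 1.0: no phase shift.
Exactly one π shift → a net half-wave offset.
For maximum reflection here: 2 n t = (m + ½) λ.
The fourth-smallest nonzero thickness corresponds to m = 3: t = (m + ½) λ / (2 n) = 3.50 × 759 / (2 × 1.41) = 942 nm.

942 nm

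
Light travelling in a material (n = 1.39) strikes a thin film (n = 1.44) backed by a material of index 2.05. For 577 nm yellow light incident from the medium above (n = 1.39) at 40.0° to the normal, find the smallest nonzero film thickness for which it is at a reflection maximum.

Top surface (1.39 → 1.44): reflection off a higher-index medium gives a half-wave phase shift.
At the lower boundary (n = 1.44 to n = 2.05) the reflected ray undergoes a half-wave phase shift.
Zero or two π shifts → no net half-wave offset.
So the condition for constructive reflection is 2 n t cos θ_r = m λ.
Snell's law: 1.39 sin 40.0° = 1.44 sin θ_r → sin θ_r = 0.620, cos θ_r = 0.784.
Minimum nonzero at m = 1: t = λ / (2 n cos θ_r) = 577 / (2 × 1.44 × 0.784) = 255 nm.

255 nm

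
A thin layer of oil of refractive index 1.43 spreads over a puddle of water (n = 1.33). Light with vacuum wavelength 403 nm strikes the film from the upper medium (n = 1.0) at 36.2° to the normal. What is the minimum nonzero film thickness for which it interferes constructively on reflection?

77.4 nm

At the upper boundary (n = 1.0 to n = 1.43) the reflected ray undergoes a half-wave phase shift.
Bottom surface (1.43 → 1.33): reflection off a lower-index medium gives no phase shift.
The two reflections differ by half a wavelength.
So the condition for constructive reflection is 2 n t cos θ_r = (m + ½) λ.
Snell's law: 1.0 sin 36.2° = 1.43 sin θ_r → sin θ_r = 0.413, cos θ_r = 0.911.
Minimum at m = 0: t = λ / (4 n cos θ_r) = 403 / (4 × 1.43 × 0.911) = 77.4 nm.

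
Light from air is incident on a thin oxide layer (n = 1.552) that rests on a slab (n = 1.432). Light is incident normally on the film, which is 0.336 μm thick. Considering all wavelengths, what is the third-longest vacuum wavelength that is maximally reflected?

417 nm

At the upper boundary (n = 1.0 to n = 1.552) the reflected ray undergoes a half-wave phase shift.
Ray reflecting at the bottom interface goes from n = 1.552 toward n = 1.432: no phase shift.
Net: one phase inversion between the two reflected rays.
With one net inversion, constructive interference in reflection requires 2 n t = (m + ½) λ.
λ = 2 n t / (m + ½). The third-longest wavelength is m = 2: λ = 2 × 1.552 × 336 / 2.50 = 417 nm.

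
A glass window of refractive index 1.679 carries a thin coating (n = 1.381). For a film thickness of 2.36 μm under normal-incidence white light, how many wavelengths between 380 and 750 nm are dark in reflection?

8

Ray reflecting at the top interface goes from n = 1.0 toward n = 1.381: a half-wave phase shift.
Bottom surface (1.381 → 1.679): reflection off a higher-index medium gives a half-wave phase shift.
Zero or two π shifts → no net half-wave offset.
For dark reflection here: 2 n t = (m + ½) λ.
λ = 2 n t / (m + ½) = 6518 / (m + ½) nm.
m=8: 767 nm (IR); m=9: 686 nm (visible); m=10: 621 nm (visible); m=11: 567 nm (visible); m=12: 521 nm (visible); m=13: 483 nm (visible); m=14: 450 nm (visible); m=15: 421 nm (visible); m=16: 395 nm (visible); m=17: 372 nm (UV).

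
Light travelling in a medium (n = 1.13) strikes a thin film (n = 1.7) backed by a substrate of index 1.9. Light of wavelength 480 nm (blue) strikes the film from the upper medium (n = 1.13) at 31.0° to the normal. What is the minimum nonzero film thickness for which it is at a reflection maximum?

150 nm

Ray reflecting at the top interface goes from n = 1.13 toward n = 1.7: a half-wave phase shift.
At the lower boundary (n = 1.7 to n = 1.9) the reflected ray undergoes a half-wave phase shift.
Zero or two π shifts → no net half-wave offset.
For bright reflection here: 2 n t cos θ_r = m λ.
Snell's law: 1.13 sin 31.0° = 1.7 sin θ_r → sin θ_r = 0.342, cos θ_r = 0.940.
Minimum nonzero at m = 1: t = λ / (2 n cos θ_r) = 480 / (2 × 1.7 × 0.940) = 150 nm.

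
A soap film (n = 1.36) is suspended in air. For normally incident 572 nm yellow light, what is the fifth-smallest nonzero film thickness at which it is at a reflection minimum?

1051 nm

At the upper boundary (n = 1.0 to n = 1.36) the reflected ray undergoes a half-wave phase shift.
Bottom surface (1.36 → 1.0): reflection off a lower-index medium gives no phase shift.
Exactly one π shift → a net half-wave offset.
For weak reflection here: 2 n t = m λ.
The fifth-smallest nonzero thickness corresponds to m = 5: t = m λ / (2 n) = 5.00 × 572 / (2 × 1.36) = 1051 nm.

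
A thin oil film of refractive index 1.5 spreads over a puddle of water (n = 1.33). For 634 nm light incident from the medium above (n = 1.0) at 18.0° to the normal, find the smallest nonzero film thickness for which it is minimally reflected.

At the upper boundary (n = 1.0 to n = 1.5) the reflected ray undergoes a half-wave phase shift.
At the lower boundary (n = 1.5 to n = 1.33) the reflected ray undergoes no phase shift.
The two reflections differ by half a wavelength.
With one net inversion, destructive interference in reflection requires 2 n t cos θ_r = m λ.
Snell's law: 1.0 sin 18.0° = 1.5 sin θ_r → sin θ_r = 0.206, cos θ_r = 0.979.
Minimum nonzero at m = 1: t = λ / (2 n cos θ_r) = 634 / (2 × 1.5 × 0.979) = 216 nm.

216 nm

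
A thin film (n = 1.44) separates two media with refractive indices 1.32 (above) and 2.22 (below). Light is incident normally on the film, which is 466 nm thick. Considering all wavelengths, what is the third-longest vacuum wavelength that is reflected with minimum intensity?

537 nm

Ray reflecting at the top interface goes from n = 1.32 toward n = 1.44: a half-wave phase shift.
Bottom surface (1.44 → 2.22): reflection off a higher-index medium gives a half-wave phase shift.
Zero or two π shifts → no net half-wave offset.
So the condition for destructive reflection is 2 n t = (m + ½) λ.
λ = 2 n t / (m + ½). The third-longest wavelength is m = 2: λ = 2 × 1.44 × 466 / 2.50 = 537 nm.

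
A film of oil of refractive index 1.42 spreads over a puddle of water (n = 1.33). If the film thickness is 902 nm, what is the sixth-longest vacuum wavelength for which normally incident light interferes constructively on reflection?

466 nm

Top surface (1.0 → 1.42): reflection off a higher-index medium gives a half-wave phase shift.
At the lower boundary (n = 1.42 to n = 1.33) the reflected ray undergoes no phase shift.
The two reflections differ by half a wavelength.
With one net inversion, constructive interference in reflection requires 2 n t = (m + ½) λ.
λ = 2 n t / (m + ½). The sixth-longest wavelength is m = 5: λ = 2 × 1.42 × 902 / 5.50 = 466 nm.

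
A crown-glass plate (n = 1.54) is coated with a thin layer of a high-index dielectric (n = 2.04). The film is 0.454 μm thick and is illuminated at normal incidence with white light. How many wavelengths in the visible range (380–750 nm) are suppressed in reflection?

2

At the upper boundary (n = 1.0 to n = 2.04) the reflected ray undergoes a half-wave phase shift.
At the lower boundary (n = 2.04 to n = 1.54) the reflected ray undergoes no phase shift.
The two reflections differ by half a wavelength.
So the condition for destructive reflection is 2 n t = m λ.
λ = 2 n t / m = 1852 / m nm.
m=2: 926 nm (IR); m=3: 617 nm (visible); m=4: 463 nm (visible); m=5: 370 nm (UV).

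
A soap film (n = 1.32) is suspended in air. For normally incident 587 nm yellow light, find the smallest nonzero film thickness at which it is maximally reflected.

111 nm

At the upper boundary (n = 1.0 to n = 1.32) the reflected ray undergoes a half-wave phase shift.
Bottom surface (1.32 → 1.0): reflection off a lower-index medium gives no phase shift.
Exactly one π shift → a net half-wave offset.
For strong reflection here: 2 n t = (m + ½) λ.
Minimum at m = 0: t = λ / (4 n) = 587 / (4 × 1.32) = 111 nm.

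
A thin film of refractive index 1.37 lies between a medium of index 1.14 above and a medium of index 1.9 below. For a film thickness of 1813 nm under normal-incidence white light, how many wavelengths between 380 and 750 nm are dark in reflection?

Ray reflecting at the top interface goes from n = 1.14 toward n = 1.37: a half-wave phase shift.
Ray reflecting at the bottom interface goes from n = 1.37 toward n = 1.9: a half-wave phase shift.
Zero or two π shifts → no net half-wave offset.
For weak reflection here: 2 n t = (m + ½) λ.
λ = 2 n t / (m + ½) = 4968 / (m + ½) nm.
m=6: 764 nm (IR); m=7: 662 nm (visible); m=8: 584 nm (visible); m=9: 523 nm (visible); m=10: 473 nm (visible); m=11: 432 nm (visible); m=12: 397 nm (visible); m=13: 368 nm (UV).

6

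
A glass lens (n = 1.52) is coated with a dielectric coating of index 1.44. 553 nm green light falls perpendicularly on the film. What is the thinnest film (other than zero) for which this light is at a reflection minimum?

96.0 nm

Ray reflecting at the top interface goes from n = 1.0 toward n = 1.44: a half-wave phase shift.
Bottom surface (1.44 → 1.52): reflection off a higher-index medium gives a half-wave phase shift.
Net: no relative phase inversion (both shifts match).
With no net inversion, destructive interference in reflection requires 2 n t = (m + ½) λ.
Minimum at m = 0: t = λ / (4 n) = 553 / (4 × 1.44) = 96.0 nm.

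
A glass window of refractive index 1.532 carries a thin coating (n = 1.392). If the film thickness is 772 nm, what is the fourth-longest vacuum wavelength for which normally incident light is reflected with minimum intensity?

614 nm

Ray reflecting at the top interface goes from n = 1.0 toward n = 1.392: a half-wave phase shift.
Ray reflecting at the bottom interface goes from n = 1.392 toward n = 1.532: a half-wave phase shift.
The two reflections carry the same phase change, so no net offset.
With no net inversion, destructive interference in reflection requires 2 n t = (m + ½) λ.
λ = 2 n t / (m + ½). The fourth-longest wavelength is m = 3: λ = 2 × 1.392 × 772 / 3.50 = 614 nm.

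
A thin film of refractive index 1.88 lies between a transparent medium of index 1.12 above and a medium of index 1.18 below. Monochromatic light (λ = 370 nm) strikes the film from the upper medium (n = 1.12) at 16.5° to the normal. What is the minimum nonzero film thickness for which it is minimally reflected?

99.8 nm

Top surface (1.12 → 1.88): reflection off a higher-index medium gives a half-wave phase shift.
Bottom surface (1.88 → 1.18): reflection off a lower-index medium gives no phase shift.
The two reflections differ by half a wavelength.
For dark reflection here: 2 n t cos θ_r = m λ.
Snell's law: 1.12 sin 16.5° = 1.88 sin θ_r → sin θ_r = 0.169, cos θ_r = 0.986.
Minimum nonzero at m = 1: t = λ / (2 n cos θ_r) = 370 / (2 × 1.88 × 0.986) = 99.8 nm.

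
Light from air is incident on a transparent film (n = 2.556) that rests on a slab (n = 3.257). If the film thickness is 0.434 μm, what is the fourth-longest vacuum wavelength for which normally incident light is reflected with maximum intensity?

555 nm

Top surface (1.0 → 2.556): reflection off a higher-index medium gives a half-wave phase shift.
At the lower boundary (n = 2.556 to n = 3.257) the reflected ray undergoes a half-wave phase shift.
Net: no relative phase inversion (both shifts match).
So the condition for constructive reflection is 2 n t = m λ.
λ = 2 n t / m. The fourth-longest wavelength is m = 4: λ = 2 × 2.556 × 434 / 4.00 = 555 nm.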